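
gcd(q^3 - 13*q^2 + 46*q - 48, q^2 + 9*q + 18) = 1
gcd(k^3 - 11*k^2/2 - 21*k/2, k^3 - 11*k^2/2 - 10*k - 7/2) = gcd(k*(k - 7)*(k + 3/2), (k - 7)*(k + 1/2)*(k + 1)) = k - 7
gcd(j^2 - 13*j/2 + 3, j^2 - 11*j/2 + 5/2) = j - 1/2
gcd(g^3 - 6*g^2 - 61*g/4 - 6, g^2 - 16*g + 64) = g - 8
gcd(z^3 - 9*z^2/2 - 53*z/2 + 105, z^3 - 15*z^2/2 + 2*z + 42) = z^2 - 19*z/2 + 21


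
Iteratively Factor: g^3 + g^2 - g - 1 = (g - 1)*(g^2 + 2*g + 1) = (g - 1)*(g + 1)*(g + 1)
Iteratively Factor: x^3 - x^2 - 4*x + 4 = (x + 2)*(x^2 - 3*x + 2) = (x - 1)*(x + 2)*(x - 2)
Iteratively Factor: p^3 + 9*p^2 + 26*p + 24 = (p + 2)*(p^2 + 7*p + 12) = (p + 2)*(p + 3)*(p + 4)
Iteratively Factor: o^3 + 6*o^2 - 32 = (o + 4)*(o^2 + 2*o - 8) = (o + 4)^2*(o - 2)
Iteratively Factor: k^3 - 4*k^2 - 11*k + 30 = (k - 5)*(k^2 + k - 6) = (k - 5)*(k + 3)*(k - 2)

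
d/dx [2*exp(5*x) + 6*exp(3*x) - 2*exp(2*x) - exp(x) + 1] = (10*exp(4*x) + 18*exp(2*x) - 4*exp(x) - 1)*exp(x)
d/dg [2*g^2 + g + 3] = 4*g + 1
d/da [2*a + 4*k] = 2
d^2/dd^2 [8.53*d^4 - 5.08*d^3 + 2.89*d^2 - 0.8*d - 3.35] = 102.36*d^2 - 30.48*d + 5.78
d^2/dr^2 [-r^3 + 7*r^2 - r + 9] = 14 - 6*r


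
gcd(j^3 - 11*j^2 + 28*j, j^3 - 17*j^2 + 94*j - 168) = j^2 - 11*j + 28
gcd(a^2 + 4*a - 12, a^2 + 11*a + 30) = a + 6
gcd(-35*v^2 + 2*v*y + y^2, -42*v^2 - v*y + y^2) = 1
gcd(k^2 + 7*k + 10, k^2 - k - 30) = k + 5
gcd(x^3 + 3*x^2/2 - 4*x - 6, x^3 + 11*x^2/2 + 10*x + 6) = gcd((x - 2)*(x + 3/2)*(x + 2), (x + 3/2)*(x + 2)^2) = x^2 + 7*x/2 + 3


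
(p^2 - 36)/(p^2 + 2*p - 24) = (p - 6)/(p - 4)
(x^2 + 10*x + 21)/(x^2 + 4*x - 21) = (x + 3)/(x - 3)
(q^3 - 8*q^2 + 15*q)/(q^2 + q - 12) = q*(q - 5)/(q + 4)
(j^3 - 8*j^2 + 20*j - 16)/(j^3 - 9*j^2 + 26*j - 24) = (j - 2)/(j - 3)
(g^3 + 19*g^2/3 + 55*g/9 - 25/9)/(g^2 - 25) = (9*g^2 + 12*g - 5)/(9*(g - 5))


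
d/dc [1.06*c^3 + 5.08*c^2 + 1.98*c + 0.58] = 3.18*c^2 + 10.16*c + 1.98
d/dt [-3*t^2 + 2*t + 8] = 2 - 6*t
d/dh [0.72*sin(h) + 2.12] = 0.72*cos(h)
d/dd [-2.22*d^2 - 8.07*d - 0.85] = -4.44*d - 8.07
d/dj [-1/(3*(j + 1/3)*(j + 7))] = 2*(3*j + 11)/((j + 7)^2*(3*j + 1)^2)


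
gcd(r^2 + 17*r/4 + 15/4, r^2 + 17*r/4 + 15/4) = r^2 + 17*r/4 + 15/4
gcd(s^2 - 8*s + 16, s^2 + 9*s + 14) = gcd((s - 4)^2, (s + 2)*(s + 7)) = 1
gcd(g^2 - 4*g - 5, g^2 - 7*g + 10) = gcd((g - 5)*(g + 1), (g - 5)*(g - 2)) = g - 5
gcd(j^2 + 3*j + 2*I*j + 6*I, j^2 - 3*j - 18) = j + 3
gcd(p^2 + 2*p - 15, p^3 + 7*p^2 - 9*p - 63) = p - 3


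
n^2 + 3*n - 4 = (n - 1)*(n + 4)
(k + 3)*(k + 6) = k^2 + 9*k + 18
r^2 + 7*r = r*(r + 7)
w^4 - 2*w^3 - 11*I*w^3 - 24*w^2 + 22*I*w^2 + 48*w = w*(w - 2)*(w - 8*I)*(w - 3*I)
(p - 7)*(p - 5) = p^2 - 12*p + 35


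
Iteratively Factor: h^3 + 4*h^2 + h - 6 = (h + 3)*(h^2 + h - 2) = (h + 2)*(h + 3)*(h - 1)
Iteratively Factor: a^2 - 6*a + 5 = (a - 1)*(a - 5)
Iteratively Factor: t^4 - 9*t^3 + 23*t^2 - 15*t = (t - 1)*(t^3 - 8*t^2 + 15*t) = (t - 5)*(t - 1)*(t^2 - 3*t) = t*(t - 5)*(t - 1)*(t - 3)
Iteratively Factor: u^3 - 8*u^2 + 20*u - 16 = (u - 2)*(u^2 - 6*u + 8) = (u - 4)*(u - 2)*(u - 2)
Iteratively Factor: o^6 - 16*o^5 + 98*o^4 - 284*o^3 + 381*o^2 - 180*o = (o - 1)*(o^5 - 15*o^4 + 83*o^3 - 201*o^2 + 180*o) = (o - 3)*(o - 1)*(o^4 - 12*o^3 + 47*o^2 - 60*o) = o*(o - 3)*(o - 1)*(o^3 - 12*o^2 + 47*o - 60) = o*(o - 3)^2*(o - 1)*(o^2 - 9*o + 20) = o*(o - 4)*(o - 3)^2*(o - 1)*(o - 5)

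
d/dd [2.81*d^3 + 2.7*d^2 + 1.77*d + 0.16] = 8.43*d^2 + 5.4*d + 1.77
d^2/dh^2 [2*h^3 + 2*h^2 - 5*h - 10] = 12*h + 4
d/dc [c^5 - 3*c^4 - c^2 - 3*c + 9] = 5*c^4 - 12*c^3 - 2*c - 3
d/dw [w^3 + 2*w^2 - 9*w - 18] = 3*w^2 + 4*w - 9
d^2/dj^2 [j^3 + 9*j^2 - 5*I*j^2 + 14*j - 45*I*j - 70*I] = 6*j + 18 - 10*I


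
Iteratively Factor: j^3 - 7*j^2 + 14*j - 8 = (j - 1)*(j^2 - 6*j + 8) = (j - 2)*(j - 1)*(j - 4)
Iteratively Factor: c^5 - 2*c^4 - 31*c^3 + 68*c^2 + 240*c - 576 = (c - 3)*(c^4 + c^3 - 28*c^2 - 16*c + 192) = (c - 3)*(c + 4)*(c^3 - 3*c^2 - 16*c + 48) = (c - 3)*(c + 4)^2*(c^2 - 7*c + 12) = (c - 3)^2*(c + 4)^2*(c - 4)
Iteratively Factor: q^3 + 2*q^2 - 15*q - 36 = (q + 3)*(q^2 - q - 12) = (q + 3)^2*(q - 4)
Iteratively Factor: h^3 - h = (h + 1)*(h^2 - h) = (h - 1)*(h + 1)*(h)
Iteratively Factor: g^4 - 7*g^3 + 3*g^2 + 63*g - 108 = (g - 3)*(g^3 - 4*g^2 - 9*g + 36) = (g - 3)*(g + 3)*(g^2 - 7*g + 12) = (g - 3)^2*(g + 3)*(g - 4)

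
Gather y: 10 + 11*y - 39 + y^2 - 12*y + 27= y^2 - y - 2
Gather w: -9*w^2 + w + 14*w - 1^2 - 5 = -9*w^2 + 15*w - 6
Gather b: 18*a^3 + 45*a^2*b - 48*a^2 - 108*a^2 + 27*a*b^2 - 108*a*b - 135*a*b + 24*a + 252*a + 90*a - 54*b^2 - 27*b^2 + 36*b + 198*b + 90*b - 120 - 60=18*a^3 - 156*a^2 + 366*a + b^2*(27*a - 81) + b*(45*a^2 - 243*a + 324) - 180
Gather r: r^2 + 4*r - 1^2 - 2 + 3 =r^2 + 4*r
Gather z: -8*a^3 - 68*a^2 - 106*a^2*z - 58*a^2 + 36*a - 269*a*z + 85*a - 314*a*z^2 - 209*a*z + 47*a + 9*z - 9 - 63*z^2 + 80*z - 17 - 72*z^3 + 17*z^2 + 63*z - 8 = -8*a^3 - 126*a^2 + 168*a - 72*z^3 + z^2*(-314*a - 46) + z*(-106*a^2 - 478*a + 152) - 34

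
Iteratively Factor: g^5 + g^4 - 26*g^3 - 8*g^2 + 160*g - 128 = (g - 4)*(g^4 + 5*g^3 - 6*g^2 - 32*g + 32) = (g - 4)*(g + 4)*(g^3 + g^2 - 10*g + 8) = (g - 4)*(g - 2)*(g + 4)*(g^2 + 3*g - 4) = (g - 4)*(g - 2)*(g + 4)^2*(g - 1)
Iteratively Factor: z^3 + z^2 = (z + 1)*(z^2) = z*(z + 1)*(z)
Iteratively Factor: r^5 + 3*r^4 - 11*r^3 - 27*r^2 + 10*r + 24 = (r - 3)*(r^4 + 6*r^3 + 7*r^2 - 6*r - 8) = (r - 3)*(r - 1)*(r^3 + 7*r^2 + 14*r + 8) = (r - 3)*(r - 1)*(r + 2)*(r^2 + 5*r + 4) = (r - 3)*(r - 1)*(r + 1)*(r + 2)*(r + 4)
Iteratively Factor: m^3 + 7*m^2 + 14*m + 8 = (m + 1)*(m^2 + 6*m + 8) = (m + 1)*(m + 4)*(m + 2)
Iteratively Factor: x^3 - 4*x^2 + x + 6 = (x + 1)*(x^2 - 5*x + 6) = (x - 3)*(x + 1)*(x - 2)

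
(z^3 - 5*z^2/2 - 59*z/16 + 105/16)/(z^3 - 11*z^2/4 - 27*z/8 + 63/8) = (4*z - 5)/(2*(2*z - 3))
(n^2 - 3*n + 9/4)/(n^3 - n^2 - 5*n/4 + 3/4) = (2*n - 3)/(2*n^2 + n - 1)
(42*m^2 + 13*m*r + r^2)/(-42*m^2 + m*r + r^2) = (6*m + r)/(-6*m + r)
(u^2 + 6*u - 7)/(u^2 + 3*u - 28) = (u - 1)/(u - 4)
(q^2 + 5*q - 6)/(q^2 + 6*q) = (q - 1)/q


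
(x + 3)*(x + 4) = x^2 + 7*x + 12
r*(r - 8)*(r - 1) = r^3 - 9*r^2 + 8*r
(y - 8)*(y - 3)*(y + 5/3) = y^3 - 28*y^2/3 + 17*y/3 + 40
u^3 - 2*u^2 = u^2*(u - 2)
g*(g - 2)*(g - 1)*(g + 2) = g^4 - g^3 - 4*g^2 + 4*g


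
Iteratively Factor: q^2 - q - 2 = (q - 2)*(q + 1)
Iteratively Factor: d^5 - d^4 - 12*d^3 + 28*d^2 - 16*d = (d - 2)*(d^4 + d^3 - 10*d^2 + 8*d) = (d - 2)*(d + 4)*(d^3 - 3*d^2 + 2*d) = (d - 2)^2*(d + 4)*(d^2 - d) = (d - 2)^2*(d - 1)*(d + 4)*(d)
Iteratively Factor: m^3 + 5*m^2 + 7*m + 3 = (m + 1)*(m^2 + 4*m + 3) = (m + 1)*(m + 3)*(m + 1)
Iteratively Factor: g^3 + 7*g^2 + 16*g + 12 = (g + 3)*(g^2 + 4*g + 4) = (g + 2)*(g + 3)*(g + 2)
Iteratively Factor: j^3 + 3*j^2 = (j)*(j^2 + 3*j) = j*(j + 3)*(j)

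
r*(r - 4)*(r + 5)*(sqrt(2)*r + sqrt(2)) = sqrt(2)*r^4 + 2*sqrt(2)*r^3 - 19*sqrt(2)*r^2 - 20*sqrt(2)*r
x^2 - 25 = (x - 5)*(x + 5)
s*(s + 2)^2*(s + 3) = s^4 + 7*s^3 + 16*s^2 + 12*s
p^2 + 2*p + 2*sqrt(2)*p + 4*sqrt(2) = (p + 2)*(p + 2*sqrt(2))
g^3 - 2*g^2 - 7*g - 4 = (g - 4)*(g + 1)^2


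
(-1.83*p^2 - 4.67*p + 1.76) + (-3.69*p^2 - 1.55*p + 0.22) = -5.52*p^2 - 6.22*p + 1.98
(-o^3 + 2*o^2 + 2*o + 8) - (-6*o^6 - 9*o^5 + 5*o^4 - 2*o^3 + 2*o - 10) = 6*o^6 + 9*o^5 - 5*o^4 + o^3 + 2*o^2 + 18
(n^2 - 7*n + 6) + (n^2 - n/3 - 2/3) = 2*n^2 - 22*n/3 + 16/3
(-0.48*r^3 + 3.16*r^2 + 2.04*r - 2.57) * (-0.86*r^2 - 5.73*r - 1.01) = 0.4128*r^5 + 0.0327999999999999*r^4 - 19.3764*r^3 - 12.6706*r^2 + 12.6657*r + 2.5957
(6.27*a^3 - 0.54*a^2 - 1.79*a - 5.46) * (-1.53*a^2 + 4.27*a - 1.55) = -9.5931*a^5 + 27.5991*a^4 - 9.2856*a^3 + 1.5475*a^2 - 20.5397*a + 8.463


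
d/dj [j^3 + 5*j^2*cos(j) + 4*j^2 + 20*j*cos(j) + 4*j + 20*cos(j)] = -5*j^2*sin(j) + 3*j^2 - 10*j*sin(j) + 10*sqrt(2)*j*cos(j + pi/4) + 8*j + 20*sqrt(2)*cos(j + pi/4) + 4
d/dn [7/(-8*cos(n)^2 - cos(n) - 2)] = -7*(16*cos(n) + 1)*sin(n)/(8*cos(n)^2 + cos(n) + 2)^2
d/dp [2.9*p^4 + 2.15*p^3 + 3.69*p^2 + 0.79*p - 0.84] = 11.6*p^3 + 6.45*p^2 + 7.38*p + 0.79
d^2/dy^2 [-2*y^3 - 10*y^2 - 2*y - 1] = -12*y - 20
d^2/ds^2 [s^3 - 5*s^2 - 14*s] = 6*s - 10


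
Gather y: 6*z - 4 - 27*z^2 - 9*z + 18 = -27*z^2 - 3*z + 14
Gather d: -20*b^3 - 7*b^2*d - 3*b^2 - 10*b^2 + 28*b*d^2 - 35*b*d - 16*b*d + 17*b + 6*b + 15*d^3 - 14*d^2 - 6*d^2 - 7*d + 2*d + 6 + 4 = -20*b^3 - 13*b^2 + 23*b + 15*d^3 + d^2*(28*b - 20) + d*(-7*b^2 - 51*b - 5) + 10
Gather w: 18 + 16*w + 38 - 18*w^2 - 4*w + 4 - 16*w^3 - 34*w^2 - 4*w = -16*w^3 - 52*w^2 + 8*w + 60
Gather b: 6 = 6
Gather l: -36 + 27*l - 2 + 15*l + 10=42*l - 28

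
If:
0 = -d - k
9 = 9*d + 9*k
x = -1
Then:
No Solution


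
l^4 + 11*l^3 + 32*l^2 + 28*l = l*(l + 2)^2*(l + 7)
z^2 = z^2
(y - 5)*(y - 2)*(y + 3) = y^3 - 4*y^2 - 11*y + 30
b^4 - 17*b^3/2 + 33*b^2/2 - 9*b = b*(b - 6)*(b - 3/2)*(b - 1)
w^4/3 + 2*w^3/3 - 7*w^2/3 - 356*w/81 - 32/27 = (w/3 + 1)*(w - 8/3)*(w + 1/3)*(w + 4/3)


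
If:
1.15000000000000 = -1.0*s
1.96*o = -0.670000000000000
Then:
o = -0.34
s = -1.15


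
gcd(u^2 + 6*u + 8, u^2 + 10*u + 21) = 1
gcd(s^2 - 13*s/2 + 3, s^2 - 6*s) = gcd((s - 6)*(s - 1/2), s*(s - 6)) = s - 6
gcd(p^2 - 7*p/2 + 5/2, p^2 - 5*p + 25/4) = p - 5/2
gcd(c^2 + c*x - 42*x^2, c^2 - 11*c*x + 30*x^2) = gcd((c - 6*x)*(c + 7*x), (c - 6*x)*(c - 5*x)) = -c + 6*x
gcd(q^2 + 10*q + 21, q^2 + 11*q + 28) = q + 7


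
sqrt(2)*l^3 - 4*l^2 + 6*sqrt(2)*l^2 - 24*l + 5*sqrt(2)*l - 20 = (l + 5)*(l - 2*sqrt(2))*(sqrt(2)*l + sqrt(2))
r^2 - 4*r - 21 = (r - 7)*(r + 3)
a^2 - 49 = (a - 7)*(a + 7)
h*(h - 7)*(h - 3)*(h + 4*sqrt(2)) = h^4 - 10*h^3 + 4*sqrt(2)*h^3 - 40*sqrt(2)*h^2 + 21*h^2 + 84*sqrt(2)*h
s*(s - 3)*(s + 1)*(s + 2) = s^4 - 7*s^2 - 6*s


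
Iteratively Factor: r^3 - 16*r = (r + 4)*(r^2 - 4*r) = r*(r + 4)*(r - 4)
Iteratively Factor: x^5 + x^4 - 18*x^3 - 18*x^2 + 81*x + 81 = (x - 3)*(x^4 + 4*x^3 - 6*x^2 - 36*x - 27) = (x - 3)*(x + 3)*(x^3 + x^2 - 9*x - 9) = (x - 3)*(x + 1)*(x + 3)*(x^2 - 9) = (x - 3)^2*(x + 1)*(x + 3)*(x + 3)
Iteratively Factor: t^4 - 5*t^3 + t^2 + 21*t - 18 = (t - 3)*(t^3 - 2*t^2 - 5*t + 6) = (t - 3)*(t + 2)*(t^2 - 4*t + 3) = (t - 3)^2*(t + 2)*(t - 1)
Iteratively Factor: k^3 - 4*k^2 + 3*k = (k - 1)*(k^2 - 3*k) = k*(k - 1)*(k - 3)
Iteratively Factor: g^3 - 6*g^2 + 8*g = (g)*(g^2 - 6*g + 8) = g*(g - 4)*(g - 2)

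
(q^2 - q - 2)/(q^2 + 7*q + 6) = (q - 2)/(q + 6)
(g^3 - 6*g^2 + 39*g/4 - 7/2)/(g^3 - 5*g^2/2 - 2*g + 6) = (4*g^2 - 16*g + 7)/(2*(2*g^2 - g - 6))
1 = 1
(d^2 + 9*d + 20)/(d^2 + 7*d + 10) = (d + 4)/(d + 2)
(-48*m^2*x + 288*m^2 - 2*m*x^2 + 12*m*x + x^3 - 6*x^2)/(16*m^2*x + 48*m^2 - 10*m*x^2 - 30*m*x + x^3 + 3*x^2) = (6*m*x - 36*m + x^2 - 6*x)/(-2*m*x - 6*m + x^2 + 3*x)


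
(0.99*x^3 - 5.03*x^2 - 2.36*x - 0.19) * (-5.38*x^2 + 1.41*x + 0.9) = -5.3262*x^5 + 28.4573*x^4 + 6.4955*x^3 - 6.8324*x^2 - 2.3919*x - 0.171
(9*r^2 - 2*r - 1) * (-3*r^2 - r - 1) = -27*r^4 - 3*r^3 - 4*r^2 + 3*r + 1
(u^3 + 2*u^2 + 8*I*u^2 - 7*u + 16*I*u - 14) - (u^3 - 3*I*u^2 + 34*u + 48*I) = 2*u^2 + 11*I*u^2 - 41*u + 16*I*u - 14 - 48*I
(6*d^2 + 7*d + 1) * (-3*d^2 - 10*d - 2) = -18*d^4 - 81*d^3 - 85*d^2 - 24*d - 2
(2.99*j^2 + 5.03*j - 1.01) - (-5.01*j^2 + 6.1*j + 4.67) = 8.0*j^2 - 1.07*j - 5.68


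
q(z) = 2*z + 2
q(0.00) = 2.00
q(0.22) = 2.44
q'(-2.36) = 2.00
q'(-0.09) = 2.00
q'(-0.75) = 2.00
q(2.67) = 7.34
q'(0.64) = 2.00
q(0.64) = 3.28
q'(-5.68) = 2.00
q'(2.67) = 2.00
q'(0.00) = 2.00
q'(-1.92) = 2.00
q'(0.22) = 2.00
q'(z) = 2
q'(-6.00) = 2.00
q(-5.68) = -9.36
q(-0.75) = 0.50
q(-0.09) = 1.82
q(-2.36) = -2.72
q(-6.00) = -10.00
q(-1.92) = -1.84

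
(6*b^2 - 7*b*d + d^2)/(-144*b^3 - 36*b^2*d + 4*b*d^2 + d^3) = (-b + d)/(24*b^2 + 10*b*d + d^2)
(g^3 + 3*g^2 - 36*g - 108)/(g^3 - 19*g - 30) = (g^2 - 36)/(g^2 - 3*g - 10)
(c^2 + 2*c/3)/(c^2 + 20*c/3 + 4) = c/(c + 6)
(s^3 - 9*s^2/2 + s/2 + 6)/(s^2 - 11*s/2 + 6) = s + 1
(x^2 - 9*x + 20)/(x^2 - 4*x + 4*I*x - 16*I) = (x - 5)/(x + 4*I)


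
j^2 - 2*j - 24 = (j - 6)*(j + 4)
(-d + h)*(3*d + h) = -3*d^2 + 2*d*h + h^2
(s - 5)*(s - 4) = s^2 - 9*s + 20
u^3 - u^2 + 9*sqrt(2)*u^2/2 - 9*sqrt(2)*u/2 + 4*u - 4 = (u - 1)*(u + sqrt(2)/2)*(u + 4*sqrt(2))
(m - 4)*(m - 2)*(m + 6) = m^3 - 28*m + 48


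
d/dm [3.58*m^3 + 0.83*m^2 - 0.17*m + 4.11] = 10.74*m^2 + 1.66*m - 0.17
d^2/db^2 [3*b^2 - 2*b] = 6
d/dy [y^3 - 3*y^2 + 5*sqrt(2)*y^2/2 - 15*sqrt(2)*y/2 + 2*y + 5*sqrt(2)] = 3*y^2 - 6*y + 5*sqrt(2)*y - 15*sqrt(2)/2 + 2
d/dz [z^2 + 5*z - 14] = 2*z + 5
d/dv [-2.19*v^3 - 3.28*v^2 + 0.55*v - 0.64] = -6.57*v^2 - 6.56*v + 0.55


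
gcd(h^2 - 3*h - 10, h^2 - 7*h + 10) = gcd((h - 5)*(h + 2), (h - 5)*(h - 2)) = h - 5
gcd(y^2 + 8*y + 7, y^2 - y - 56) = y + 7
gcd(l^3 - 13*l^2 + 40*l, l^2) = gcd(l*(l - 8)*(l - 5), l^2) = l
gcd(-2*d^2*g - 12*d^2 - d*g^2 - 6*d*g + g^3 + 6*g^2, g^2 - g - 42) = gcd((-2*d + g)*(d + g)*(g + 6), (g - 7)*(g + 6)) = g + 6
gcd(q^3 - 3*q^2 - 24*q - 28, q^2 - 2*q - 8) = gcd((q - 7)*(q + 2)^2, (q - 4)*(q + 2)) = q + 2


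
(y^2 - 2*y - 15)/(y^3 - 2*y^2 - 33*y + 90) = (y + 3)/(y^2 + 3*y - 18)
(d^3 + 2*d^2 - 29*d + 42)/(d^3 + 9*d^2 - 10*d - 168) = (d^2 - 5*d + 6)/(d^2 + 2*d - 24)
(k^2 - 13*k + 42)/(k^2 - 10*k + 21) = (k - 6)/(k - 3)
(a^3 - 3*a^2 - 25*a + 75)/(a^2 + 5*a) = a - 8 + 15/a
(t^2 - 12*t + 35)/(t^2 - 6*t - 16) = (-t^2 + 12*t - 35)/(-t^2 + 6*t + 16)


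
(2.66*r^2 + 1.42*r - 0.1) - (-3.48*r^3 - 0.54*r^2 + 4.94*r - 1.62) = 3.48*r^3 + 3.2*r^2 - 3.52*r + 1.52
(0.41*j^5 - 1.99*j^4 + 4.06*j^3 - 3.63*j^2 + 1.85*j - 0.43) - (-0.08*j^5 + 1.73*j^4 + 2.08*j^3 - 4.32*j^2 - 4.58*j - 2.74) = 0.49*j^5 - 3.72*j^4 + 1.98*j^3 + 0.69*j^2 + 6.43*j + 2.31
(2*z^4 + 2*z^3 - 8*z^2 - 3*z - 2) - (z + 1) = 2*z^4 + 2*z^3 - 8*z^2 - 4*z - 3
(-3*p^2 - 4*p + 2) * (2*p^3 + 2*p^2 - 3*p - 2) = -6*p^5 - 14*p^4 + 5*p^3 + 22*p^2 + 2*p - 4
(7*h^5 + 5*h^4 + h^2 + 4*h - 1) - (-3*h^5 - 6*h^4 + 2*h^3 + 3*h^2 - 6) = 10*h^5 + 11*h^4 - 2*h^3 - 2*h^2 + 4*h + 5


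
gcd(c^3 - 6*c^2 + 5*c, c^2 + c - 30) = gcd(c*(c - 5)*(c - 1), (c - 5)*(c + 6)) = c - 5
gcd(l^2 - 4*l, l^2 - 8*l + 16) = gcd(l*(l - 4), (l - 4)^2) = l - 4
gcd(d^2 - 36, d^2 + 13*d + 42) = d + 6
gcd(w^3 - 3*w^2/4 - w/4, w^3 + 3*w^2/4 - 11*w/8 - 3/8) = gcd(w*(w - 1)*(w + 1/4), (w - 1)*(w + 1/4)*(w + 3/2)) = w^2 - 3*w/4 - 1/4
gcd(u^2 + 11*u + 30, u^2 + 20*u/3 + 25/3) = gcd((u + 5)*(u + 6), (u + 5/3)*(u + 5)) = u + 5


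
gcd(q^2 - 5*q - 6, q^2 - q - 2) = q + 1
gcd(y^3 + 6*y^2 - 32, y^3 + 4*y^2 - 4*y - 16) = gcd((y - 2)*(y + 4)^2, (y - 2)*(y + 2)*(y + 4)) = y^2 + 2*y - 8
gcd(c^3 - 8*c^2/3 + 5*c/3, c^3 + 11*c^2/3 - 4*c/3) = c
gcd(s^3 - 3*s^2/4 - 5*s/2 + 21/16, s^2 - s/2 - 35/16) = s - 7/4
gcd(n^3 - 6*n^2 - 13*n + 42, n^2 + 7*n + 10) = 1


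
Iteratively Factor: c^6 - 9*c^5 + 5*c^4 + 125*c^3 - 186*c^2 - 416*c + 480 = (c - 1)*(c^5 - 8*c^4 - 3*c^3 + 122*c^2 - 64*c - 480) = (c - 4)*(c - 1)*(c^4 - 4*c^3 - 19*c^2 + 46*c + 120) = (c - 4)*(c - 1)*(c + 3)*(c^3 - 7*c^2 + 2*c + 40) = (c - 4)^2*(c - 1)*(c + 3)*(c^2 - 3*c - 10) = (c - 4)^2*(c - 1)*(c + 2)*(c + 3)*(c - 5)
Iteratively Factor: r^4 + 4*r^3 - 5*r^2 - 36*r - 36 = (r + 2)*(r^3 + 2*r^2 - 9*r - 18) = (r - 3)*(r + 2)*(r^2 + 5*r + 6) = (r - 3)*(r + 2)^2*(r + 3)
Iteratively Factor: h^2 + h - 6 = (h + 3)*(h - 2)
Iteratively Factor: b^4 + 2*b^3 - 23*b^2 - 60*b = (b - 5)*(b^3 + 7*b^2 + 12*b) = (b - 5)*(b + 4)*(b^2 + 3*b) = (b - 5)*(b + 3)*(b + 4)*(b)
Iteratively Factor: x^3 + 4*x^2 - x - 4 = (x + 1)*(x^2 + 3*x - 4) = (x + 1)*(x + 4)*(x - 1)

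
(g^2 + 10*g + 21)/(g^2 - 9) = (g + 7)/(g - 3)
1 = 1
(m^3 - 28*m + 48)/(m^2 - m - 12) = (m^2 + 4*m - 12)/(m + 3)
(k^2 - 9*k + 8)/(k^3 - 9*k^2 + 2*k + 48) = (k - 1)/(k^2 - k - 6)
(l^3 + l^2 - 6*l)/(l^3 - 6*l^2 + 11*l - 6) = l*(l + 3)/(l^2 - 4*l + 3)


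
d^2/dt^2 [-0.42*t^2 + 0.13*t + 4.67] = -0.840000000000000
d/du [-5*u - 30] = -5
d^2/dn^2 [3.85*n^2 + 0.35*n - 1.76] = 7.70000000000000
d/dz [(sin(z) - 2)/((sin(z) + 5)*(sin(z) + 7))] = (4*sin(z) + cos(z)^2 + 58)*cos(z)/((sin(z) + 5)^2*(sin(z) + 7)^2)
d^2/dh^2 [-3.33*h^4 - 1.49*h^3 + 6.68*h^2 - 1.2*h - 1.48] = -39.96*h^2 - 8.94*h + 13.36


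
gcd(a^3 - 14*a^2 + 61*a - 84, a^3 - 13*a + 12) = a - 3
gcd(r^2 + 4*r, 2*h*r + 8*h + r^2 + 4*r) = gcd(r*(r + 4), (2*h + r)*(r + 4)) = r + 4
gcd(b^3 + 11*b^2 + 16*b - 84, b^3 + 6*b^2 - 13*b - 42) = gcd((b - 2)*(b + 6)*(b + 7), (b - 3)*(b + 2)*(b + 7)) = b + 7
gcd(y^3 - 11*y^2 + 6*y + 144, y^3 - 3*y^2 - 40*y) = y - 8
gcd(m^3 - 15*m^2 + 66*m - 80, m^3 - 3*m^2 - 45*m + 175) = m - 5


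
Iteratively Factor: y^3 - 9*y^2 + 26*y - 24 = (y - 4)*(y^2 - 5*y + 6) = (y - 4)*(y - 2)*(y - 3)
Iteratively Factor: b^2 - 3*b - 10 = (b + 2)*(b - 5)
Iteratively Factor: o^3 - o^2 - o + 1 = (o - 1)*(o^2 - 1) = (o - 1)^2*(o + 1)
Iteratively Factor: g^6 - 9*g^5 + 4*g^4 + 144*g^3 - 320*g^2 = (g)*(g^5 - 9*g^4 + 4*g^3 + 144*g^2 - 320*g) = g^2*(g^4 - 9*g^3 + 4*g^2 + 144*g - 320) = g^2*(g - 4)*(g^3 - 5*g^2 - 16*g + 80) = g^2*(g - 5)*(g - 4)*(g^2 - 16) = g^2*(g - 5)*(g - 4)*(g + 4)*(g - 4)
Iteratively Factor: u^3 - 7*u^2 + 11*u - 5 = (u - 1)*(u^2 - 6*u + 5) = (u - 5)*(u - 1)*(u - 1)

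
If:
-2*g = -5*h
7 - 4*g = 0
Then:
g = 7/4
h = 7/10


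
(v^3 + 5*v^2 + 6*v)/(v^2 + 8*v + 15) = v*(v + 2)/(v + 5)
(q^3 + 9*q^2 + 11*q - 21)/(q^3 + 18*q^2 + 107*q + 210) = (q^2 + 2*q - 3)/(q^2 + 11*q + 30)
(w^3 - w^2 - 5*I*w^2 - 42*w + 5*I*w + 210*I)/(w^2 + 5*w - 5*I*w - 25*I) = (w^2 - w - 42)/(w + 5)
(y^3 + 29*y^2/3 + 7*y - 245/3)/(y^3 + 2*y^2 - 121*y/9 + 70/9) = 3*(y + 7)/(3*y - 2)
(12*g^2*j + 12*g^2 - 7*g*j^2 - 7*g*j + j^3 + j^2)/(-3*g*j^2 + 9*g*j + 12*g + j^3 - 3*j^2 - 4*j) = (-4*g + j)/(j - 4)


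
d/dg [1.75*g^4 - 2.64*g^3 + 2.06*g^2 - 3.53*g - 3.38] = 7.0*g^3 - 7.92*g^2 + 4.12*g - 3.53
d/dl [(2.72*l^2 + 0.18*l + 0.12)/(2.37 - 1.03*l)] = (-2.8016*l^2 + 12.8928*l + 0.5502)/(1.0609*l^2 - 4.8822*l + 5.6169)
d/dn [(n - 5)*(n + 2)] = 2*n - 3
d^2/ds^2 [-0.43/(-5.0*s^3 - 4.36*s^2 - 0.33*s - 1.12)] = (-(12.9*s + 3.7496)*(5.0*s^3 + 4.36*s^2 + 0.33*s + 1.12) + 0.43*(15.0*s^2 + 8.72*s + 0.33)*(30.0*s^2 + 17.44*s + 0.66))/(5.0*s^3 + 4.36*s^2 + 0.33*s + 1.12)^3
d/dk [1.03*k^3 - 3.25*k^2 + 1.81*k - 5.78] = 3.09*k^2 - 6.5*k + 1.81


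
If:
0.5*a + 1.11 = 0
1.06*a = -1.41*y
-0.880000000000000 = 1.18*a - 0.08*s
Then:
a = -2.22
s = -21.74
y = 1.67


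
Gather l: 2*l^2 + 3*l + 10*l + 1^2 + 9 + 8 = 2*l^2 + 13*l + 18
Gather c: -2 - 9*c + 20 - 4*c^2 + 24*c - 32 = -4*c^2 + 15*c - 14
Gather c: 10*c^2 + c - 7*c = 10*c^2 - 6*c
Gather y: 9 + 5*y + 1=5*y + 10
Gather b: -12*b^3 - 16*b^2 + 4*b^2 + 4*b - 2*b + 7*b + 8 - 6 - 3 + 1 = -12*b^3 - 12*b^2 + 9*b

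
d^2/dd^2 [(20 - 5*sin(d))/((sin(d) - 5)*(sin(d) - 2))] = 5*(sin(d)^5 - 9*sin(d)^4 + 22*sin(d)^3 + 58*sin(d)^2 - 288*sin(d) + 172)/((sin(d) - 5)^3*(sin(d) - 2)^3)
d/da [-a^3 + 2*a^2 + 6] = a*(4 - 3*a)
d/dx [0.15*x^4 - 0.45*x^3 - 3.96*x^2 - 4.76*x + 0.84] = 0.6*x^3 - 1.35*x^2 - 7.92*x - 4.76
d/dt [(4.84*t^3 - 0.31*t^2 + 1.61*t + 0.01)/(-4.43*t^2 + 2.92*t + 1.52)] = (-21.4412*t^4 + 28.2656*t^3 + 28.2975*t^2 - 0.853800000000001*t + 2.418)/(19.6249*t^4 - 25.8712*t^3 - 4.9408*t^2 + 8.8768*t + 2.3104)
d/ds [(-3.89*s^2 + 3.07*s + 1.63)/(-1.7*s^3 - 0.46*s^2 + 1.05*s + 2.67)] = (-6.613*s^4 + 10.438*s^3 + 5.6407*s^2 - 19.273*s + 6.4854)/(2.89*s^6 + 1.564*s^5 - 3.3584*s^4 - 10.044*s^3 - 1.3539*s^2 + 5.607*s + 7.1289)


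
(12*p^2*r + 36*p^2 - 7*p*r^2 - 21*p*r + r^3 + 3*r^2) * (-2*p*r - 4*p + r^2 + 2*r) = -24*p^3*r^2 - 120*p^3*r - 144*p^3 + 26*p^2*r^3 + 130*p^2*r^2 + 156*p^2*r - 9*p*r^4 - 45*p*r^3 - 54*p*r^2 + r^5 + 5*r^4 + 6*r^3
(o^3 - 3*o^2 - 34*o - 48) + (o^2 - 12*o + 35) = o^3 - 2*o^2 - 46*o - 13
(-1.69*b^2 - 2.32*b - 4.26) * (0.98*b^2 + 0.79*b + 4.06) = -1.6562*b^4 - 3.6087*b^3 - 12.869*b^2 - 12.7846*b - 17.2956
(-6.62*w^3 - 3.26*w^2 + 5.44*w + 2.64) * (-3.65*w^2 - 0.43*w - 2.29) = 24.163*w^5 + 14.7456*w^4 - 3.2944*w^3 - 4.5098*w^2 - 13.5928*w - 6.0456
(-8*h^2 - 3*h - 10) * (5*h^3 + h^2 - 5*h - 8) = -40*h^5 - 23*h^4 - 13*h^3 + 69*h^2 + 74*h + 80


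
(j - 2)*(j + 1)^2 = j^3 - 3*j - 2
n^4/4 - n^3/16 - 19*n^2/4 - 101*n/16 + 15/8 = (n/4 + 1/2)*(n - 5)*(n - 1/4)*(n + 3)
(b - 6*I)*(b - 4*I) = b^2 - 10*I*b - 24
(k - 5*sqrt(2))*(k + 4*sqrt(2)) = k^2 - sqrt(2)*k - 40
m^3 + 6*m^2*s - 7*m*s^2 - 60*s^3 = (m - 3*s)*(m + 4*s)*(m + 5*s)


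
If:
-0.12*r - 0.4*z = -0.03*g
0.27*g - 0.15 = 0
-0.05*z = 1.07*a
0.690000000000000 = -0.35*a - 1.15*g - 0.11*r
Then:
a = -0.16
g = 0.56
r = -11.56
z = 3.51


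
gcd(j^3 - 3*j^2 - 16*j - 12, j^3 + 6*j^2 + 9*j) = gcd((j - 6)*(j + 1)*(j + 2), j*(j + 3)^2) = 1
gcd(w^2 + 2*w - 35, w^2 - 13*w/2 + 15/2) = w - 5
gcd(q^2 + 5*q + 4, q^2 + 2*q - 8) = q + 4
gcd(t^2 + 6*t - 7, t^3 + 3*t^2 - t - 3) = t - 1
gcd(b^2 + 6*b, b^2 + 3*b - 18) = b + 6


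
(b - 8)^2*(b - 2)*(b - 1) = b^4 - 19*b^3 + 114*b^2 - 224*b + 128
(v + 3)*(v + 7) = v^2 + 10*v + 21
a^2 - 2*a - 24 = (a - 6)*(a + 4)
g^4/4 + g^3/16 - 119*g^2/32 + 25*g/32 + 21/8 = (g/4 + 1)*(g - 7/2)*(g - 1)*(g + 3/4)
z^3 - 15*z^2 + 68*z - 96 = (z - 8)*(z - 4)*(z - 3)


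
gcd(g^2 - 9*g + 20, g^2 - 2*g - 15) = g - 5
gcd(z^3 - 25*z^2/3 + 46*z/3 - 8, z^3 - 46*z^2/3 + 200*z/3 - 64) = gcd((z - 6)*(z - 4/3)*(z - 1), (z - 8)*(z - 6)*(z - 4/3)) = z^2 - 22*z/3 + 8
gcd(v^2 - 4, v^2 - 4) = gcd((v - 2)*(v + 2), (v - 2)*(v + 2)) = v^2 - 4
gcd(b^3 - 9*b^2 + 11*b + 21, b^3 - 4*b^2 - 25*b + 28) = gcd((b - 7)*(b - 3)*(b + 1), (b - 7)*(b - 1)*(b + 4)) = b - 7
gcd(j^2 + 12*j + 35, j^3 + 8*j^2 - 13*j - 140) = j^2 + 12*j + 35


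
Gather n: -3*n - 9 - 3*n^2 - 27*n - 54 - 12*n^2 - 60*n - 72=-15*n^2 - 90*n - 135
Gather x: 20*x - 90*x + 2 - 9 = -70*x - 7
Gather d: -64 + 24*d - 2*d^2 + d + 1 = -2*d^2 + 25*d - 63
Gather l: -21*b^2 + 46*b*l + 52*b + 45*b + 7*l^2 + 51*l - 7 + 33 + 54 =-21*b^2 + 97*b + 7*l^2 + l*(46*b + 51) + 80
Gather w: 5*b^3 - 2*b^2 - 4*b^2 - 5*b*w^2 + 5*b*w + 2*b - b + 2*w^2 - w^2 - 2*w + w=5*b^3 - 6*b^2 + b + w^2*(1 - 5*b) + w*(5*b - 1)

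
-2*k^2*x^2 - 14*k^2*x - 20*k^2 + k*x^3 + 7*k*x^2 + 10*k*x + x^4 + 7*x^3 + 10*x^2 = (-k + x)*(2*k + x)*(x + 2)*(x + 5)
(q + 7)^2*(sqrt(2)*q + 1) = sqrt(2)*q^3 + q^2 + 14*sqrt(2)*q^2 + 14*q + 49*sqrt(2)*q + 49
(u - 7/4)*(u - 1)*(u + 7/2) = u^3 + 3*u^2/4 - 63*u/8 + 49/8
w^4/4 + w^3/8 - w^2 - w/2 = w*(w/4 + 1/2)*(w - 2)*(w + 1/2)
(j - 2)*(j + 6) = j^2 + 4*j - 12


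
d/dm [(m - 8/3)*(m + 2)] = 2*m - 2/3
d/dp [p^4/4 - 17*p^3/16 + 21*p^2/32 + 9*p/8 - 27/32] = p^3 - 51*p^2/16 + 21*p/16 + 9/8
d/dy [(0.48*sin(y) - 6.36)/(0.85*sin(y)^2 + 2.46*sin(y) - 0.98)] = (-0.408*sin(y)^2 + 10.812*sin(y) + 15.1752)*cos(y)/(0.7225*sin(y)^4 + 4.182*sin(y)^3 + 4.3856*sin(y)^2 - 4.8216*sin(y) + 0.9604)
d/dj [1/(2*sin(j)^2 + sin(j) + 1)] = -(4*sin(j) + 1)*cos(j)/(sin(j) - cos(2*j) + 2)^2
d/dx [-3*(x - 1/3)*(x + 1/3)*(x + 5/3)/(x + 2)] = (-54*x^3 - 207*x^2 - 180*x + 1)/(9*(x^2 + 4*x + 4))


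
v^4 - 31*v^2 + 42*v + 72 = (v - 4)*(v - 3)*(v + 1)*(v + 6)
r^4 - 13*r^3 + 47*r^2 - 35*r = r*(r - 7)*(r - 5)*(r - 1)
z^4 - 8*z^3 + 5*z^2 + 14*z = z*(z - 7)*(z - 2)*(z + 1)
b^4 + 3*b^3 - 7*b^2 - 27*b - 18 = (b - 3)*(b + 1)*(b + 2)*(b + 3)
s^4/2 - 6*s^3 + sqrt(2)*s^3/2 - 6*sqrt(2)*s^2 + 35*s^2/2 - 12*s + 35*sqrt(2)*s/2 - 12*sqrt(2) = (s/2 + sqrt(2)/2)*(s - 8)*(s - 3)*(s - 1)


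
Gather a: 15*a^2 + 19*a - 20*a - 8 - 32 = 15*a^2 - a - 40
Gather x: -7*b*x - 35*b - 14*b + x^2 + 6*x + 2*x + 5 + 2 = -49*b + x^2 + x*(8 - 7*b) + 7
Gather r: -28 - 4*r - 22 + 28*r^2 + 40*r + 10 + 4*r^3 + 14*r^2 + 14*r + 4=4*r^3 + 42*r^2 + 50*r - 36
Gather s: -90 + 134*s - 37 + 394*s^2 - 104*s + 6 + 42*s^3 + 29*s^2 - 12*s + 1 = 42*s^3 + 423*s^2 + 18*s - 120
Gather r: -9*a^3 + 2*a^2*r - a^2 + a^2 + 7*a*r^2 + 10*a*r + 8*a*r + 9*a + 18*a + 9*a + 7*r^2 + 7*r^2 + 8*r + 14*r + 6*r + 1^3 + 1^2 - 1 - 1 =-9*a^3 + 36*a + r^2*(7*a + 14) + r*(2*a^2 + 18*a + 28)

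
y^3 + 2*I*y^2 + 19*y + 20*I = (y - 4*I)*(y + I)*(y + 5*I)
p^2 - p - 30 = (p - 6)*(p + 5)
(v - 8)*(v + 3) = v^2 - 5*v - 24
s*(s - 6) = s^2 - 6*s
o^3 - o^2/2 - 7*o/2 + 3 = (o - 3/2)*(o - 1)*(o + 2)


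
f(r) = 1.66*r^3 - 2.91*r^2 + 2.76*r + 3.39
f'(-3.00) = 65.04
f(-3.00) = -75.90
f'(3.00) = 30.12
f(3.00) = 30.30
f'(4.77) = 88.31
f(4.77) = 130.51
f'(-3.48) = 83.32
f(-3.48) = -111.42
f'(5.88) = 140.72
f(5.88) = 256.48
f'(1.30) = 3.61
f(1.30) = 5.71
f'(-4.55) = 132.34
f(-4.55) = -225.78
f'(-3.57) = 87.01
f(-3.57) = -119.08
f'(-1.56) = 23.96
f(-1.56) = -14.30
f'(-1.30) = 18.74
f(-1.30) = -8.76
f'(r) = 4.98*r^2 - 5.82*r + 2.76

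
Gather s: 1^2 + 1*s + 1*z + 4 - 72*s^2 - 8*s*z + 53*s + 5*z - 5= -72*s^2 + s*(54 - 8*z) + 6*z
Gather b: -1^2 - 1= -2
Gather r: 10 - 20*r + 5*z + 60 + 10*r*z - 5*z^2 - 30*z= r*(10*z - 20) - 5*z^2 - 25*z + 70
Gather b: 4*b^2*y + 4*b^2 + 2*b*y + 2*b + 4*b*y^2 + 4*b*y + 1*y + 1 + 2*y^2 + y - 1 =b^2*(4*y + 4) + b*(4*y^2 + 6*y + 2) + 2*y^2 + 2*y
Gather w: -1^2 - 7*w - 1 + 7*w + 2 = 0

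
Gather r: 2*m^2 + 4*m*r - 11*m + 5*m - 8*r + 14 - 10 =2*m^2 - 6*m + r*(4*m - 8) + 4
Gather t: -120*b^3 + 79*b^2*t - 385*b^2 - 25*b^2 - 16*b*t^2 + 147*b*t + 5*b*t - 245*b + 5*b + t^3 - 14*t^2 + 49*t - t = -120*b^3 - 410*b^2 - 240*b + t^3 + t^2*(-16*b - 14) + t*(79*b^2 + 152*b + 48)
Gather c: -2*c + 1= 1 - 2*c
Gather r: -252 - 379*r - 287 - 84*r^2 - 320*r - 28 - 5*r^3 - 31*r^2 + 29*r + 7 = -5*r^3 - 115*r^2 - 670*r - 560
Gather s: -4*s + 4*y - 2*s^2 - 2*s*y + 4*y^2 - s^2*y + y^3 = s^2*(-y - 2) + s*(-2*y - 4) + y^3 + 4*y^2 + 4*y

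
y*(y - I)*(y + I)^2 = y^4 + I*y^3 + y^2 + I*y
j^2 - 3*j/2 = j*(j - 3/2)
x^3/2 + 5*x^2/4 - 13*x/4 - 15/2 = (x/2 + 1)*(x - 5/2)*(x + 3)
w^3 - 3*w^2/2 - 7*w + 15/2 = (w - 3)*(w - 1)*(w + 5/2)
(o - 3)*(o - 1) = o^2 - 4*o + 3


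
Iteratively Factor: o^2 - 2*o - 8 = (o - 4)*(o + 2)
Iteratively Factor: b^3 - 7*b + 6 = (b - 2)*(b^2 + 2*b - 3) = (b - 2)*(b + 3)*(b - 1)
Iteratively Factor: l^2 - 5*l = (l - 5)*(l)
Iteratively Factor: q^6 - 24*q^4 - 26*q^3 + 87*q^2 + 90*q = (q + 1)*(q^5 - q^4 - 23*q^3 - 3*q^2 + 90*q) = (q - 5)*(q + 1)*(q^4 + 4*q^3 - 3*q^2 - 18*q) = (q - 5)*(q + 1)*(q + 3)*(q^3 + q^2 - 6*q) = (q - 5)*(q + 1)*(q + 3)^2*(q^2 - 2*q) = q*(q - 5)*(q + 1)*(q + 3)^2*(q - 2)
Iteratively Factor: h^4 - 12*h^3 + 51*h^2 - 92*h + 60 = (h - 5)*(h^3 - 7*h^2 + 16*h - 12) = (h - 5)*(h - 2)*(h^2 - 5*h + 6) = (h - 5)*(h - 2)^2*(h - 3)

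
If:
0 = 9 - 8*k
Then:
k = 9/8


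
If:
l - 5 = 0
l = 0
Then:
No Solution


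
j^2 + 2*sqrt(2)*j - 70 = (j - 5*sqrt(2))*(j + 7*sqrt(2))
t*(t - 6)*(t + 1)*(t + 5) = t^4 - 31*t^2 - 30*t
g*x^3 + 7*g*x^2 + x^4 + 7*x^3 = x^2*(g + x)*(x + 7)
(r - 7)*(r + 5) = r^2 - 2*r - 35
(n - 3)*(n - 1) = n^2 - 4*n + 3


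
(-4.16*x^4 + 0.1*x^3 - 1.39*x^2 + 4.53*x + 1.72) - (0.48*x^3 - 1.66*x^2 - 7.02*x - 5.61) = -4.16*x^4 - 0.38*x^3 + 0.27*x^2 + 11.55*x + 7.33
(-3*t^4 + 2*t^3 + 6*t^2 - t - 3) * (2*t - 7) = -6*t^5 + 25*t^4 - 2*t^3 - 44*t^2 + t + 21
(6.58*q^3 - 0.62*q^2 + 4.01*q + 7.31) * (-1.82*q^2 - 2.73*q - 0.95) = -11.9756*q^5 - 16.835*q^4 - 11.8566*q^3 - 23.6625*q^2 - 23.7658*q - 6.9445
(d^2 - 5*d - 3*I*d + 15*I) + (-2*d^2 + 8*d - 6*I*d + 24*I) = -d^2 + 3*d - 9*I*d + 39*I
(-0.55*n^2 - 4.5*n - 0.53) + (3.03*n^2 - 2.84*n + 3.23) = 2.48*n^2 - 7.34*n + 2.7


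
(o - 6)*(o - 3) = o^2 - 9*o + 18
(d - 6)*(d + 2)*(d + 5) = d^3 + d^2 - 32*d - 60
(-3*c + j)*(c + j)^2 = -3*c^3 - 5*c^2*j - c*j^2 + j^3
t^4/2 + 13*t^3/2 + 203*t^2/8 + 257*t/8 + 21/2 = (t/2 + 1/4)*(t + 3/2)*(t + 4)*(t + 7)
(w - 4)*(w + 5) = w^2 + w - 20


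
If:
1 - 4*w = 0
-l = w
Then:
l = -1/4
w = 1/4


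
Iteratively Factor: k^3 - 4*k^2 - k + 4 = (k + 1)*(k^2 - 5*k + 4) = (k - 4)*(k + 1)*(k - 1)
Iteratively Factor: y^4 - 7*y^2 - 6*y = (y + 1)*(y^3 - y^2 - 6*y) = (y + 1)*(y + 2)*(y^2 - 3*y) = (y - 3)*(y + 1)*(y + 2)*(y)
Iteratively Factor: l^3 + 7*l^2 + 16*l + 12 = (l + 3)*(l^2 + 4*l + 4) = (l + 2)*(l + 3)*(l + 2)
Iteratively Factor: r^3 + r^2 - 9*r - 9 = (r + 1)*(r^2 - 9) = (r - 3)*(r + 1)*(r + 3)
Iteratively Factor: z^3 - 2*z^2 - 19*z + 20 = (z - 1)*(z^2 - z - 20) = (z - 1)*(z + 4)*(z - 5)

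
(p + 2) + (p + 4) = 2*p + 6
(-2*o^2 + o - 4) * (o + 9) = -2*o^3 - 17*o^2 + 5*o - 36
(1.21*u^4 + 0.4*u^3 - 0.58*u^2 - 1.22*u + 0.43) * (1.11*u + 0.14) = 1.3431*u^5 + 0.6134*u^4 - 0.5878*u^3 - 1.4354*u^2 + 0.3065*u + 0.0602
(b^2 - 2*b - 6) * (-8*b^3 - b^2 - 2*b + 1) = -8*b^5 + 15*b^4 + 48*b^3 + 11*b^2 + 10*b - 6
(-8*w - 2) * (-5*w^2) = 40*w^3 + 10*w^2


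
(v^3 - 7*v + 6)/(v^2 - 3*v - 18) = (v^2 - 3*v + 2)/(v - 6)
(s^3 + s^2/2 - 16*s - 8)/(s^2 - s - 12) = (s^2 + 9*s/2 + 2)/(s + 3)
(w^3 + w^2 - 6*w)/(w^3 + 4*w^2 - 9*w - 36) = w*(w - 2)/(w^2 + w - 12)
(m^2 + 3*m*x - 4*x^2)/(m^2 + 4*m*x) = (m - x)/m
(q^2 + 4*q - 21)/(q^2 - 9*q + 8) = (q^2 + 4*q - 21)/(q^2 - 9*q + 8)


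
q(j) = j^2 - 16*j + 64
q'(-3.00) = -22.00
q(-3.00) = 121.00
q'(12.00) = 8.00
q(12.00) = 16.00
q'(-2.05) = -20.10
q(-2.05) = 101.00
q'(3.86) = -8.28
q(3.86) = 17.14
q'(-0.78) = -17.56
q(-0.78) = 77.09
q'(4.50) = -7.00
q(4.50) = 12.25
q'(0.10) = -15.80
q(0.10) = 62.41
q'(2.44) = -11.12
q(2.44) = 30.91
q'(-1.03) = -18.06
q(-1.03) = 81.54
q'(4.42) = -7.16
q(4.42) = 12.82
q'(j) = 2*j - 16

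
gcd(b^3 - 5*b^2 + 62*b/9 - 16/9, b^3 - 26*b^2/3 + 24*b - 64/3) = b^2 - 14*b/3 + 16/3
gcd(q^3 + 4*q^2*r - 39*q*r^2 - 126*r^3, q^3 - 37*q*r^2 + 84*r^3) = q + 7*r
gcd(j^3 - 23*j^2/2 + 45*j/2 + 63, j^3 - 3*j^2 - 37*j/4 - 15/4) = j + 3/2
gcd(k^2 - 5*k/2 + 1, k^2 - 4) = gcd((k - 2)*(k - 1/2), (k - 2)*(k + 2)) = k - 2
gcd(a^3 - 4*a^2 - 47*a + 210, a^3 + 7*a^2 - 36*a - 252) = a^2 + a - 42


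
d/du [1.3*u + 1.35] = 1.30000000000000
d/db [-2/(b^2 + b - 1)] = 2*(2*b + 1)/(b^2 + b - 1)^2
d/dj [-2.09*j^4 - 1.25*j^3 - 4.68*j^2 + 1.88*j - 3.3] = -8.36*j^3 - 3.75*j^2 - 9.36*j + 1.88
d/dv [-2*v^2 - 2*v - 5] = -4*v - 2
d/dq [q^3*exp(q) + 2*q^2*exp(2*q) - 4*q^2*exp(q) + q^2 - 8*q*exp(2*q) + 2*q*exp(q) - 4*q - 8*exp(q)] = q^3*exp(q) + 4*q^2*exp(2*q) - q^2*exp(q) - 12*q*exp(2*q) - 6*q*exp(q) + 2*q - 8*exp(2*q) - 6*exp(q) - 4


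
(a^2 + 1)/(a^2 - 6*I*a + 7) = (a - I)/(a - 7*I)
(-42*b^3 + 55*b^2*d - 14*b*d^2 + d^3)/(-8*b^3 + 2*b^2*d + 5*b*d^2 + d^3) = (42*b^2 - 13*b*d + d^2)/(8*b^2 + 6*b*d + d^2)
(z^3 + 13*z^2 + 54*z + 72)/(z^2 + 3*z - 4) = (z^2 + 9*z + 18)/(z - 1)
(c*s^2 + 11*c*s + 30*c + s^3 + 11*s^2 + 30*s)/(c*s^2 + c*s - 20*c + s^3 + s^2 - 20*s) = (s + 6)/(s - 4)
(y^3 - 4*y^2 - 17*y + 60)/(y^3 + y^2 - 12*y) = (y - 5)/y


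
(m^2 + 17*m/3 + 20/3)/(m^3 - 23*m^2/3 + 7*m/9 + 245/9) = 3*(m + 4)/(3*m^2 - 28*m + 49)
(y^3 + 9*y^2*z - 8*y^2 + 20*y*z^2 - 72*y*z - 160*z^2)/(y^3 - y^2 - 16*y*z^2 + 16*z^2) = (y^2 + 5*y*z - 8*y - 40*z)/(y^2 - 4*y*z - y + 4*z)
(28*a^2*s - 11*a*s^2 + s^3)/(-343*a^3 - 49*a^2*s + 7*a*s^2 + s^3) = s*(-4*a + s)/(49*a^2 + 14*a*s + s^2)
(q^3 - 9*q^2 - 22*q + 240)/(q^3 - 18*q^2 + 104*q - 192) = (q + 5)/(q - 4)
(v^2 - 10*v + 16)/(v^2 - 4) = (v - 8)/(v + 2)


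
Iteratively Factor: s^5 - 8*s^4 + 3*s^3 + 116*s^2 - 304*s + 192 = (s - 4)*(s^4 - 4*s^3 - 13*s^2 + 64*s - 48) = (s - 4)*(s - 1)*(s^3 - 3*s^2 - 16*s + 48) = (s - 4)*(s - 3)*(s - 1)*(s^2 - 16) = (s - 4)^2*(s - 3)*(s - 1)*(s + 4)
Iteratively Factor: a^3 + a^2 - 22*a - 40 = (a - 5)*(a^2 + 6*a + 8) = (a - 5)*(a + 4)*(a + 2)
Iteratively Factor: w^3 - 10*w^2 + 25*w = (w - 5)*(w^2 - 5*w) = (w - 5)^2*(w)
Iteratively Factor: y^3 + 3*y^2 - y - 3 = (y + 3)*(y^2 - 1) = (y - 1)*(y + 3)*(y + 1)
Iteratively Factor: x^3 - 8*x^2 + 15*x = (x)*(x^2 - 8*x + 15) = x*(x - 5)*(x - 3)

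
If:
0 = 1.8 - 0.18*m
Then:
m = 10.00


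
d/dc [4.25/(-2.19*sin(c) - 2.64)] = 9.3075*cos(c)/(2.19*sin(c) + 2.64)^2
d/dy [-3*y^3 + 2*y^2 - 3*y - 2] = -9*y^2 + 4*y - 3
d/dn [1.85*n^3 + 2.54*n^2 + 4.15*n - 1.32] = 5.55*n^2 + 5.08*n + 4.15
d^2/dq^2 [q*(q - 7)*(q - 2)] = 6*q - 18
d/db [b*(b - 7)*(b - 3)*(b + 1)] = 4*b^3 - 27*b^2 + 22*b + 21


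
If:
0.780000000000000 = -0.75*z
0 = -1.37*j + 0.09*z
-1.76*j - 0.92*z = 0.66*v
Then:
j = -0.07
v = 1.63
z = -1.04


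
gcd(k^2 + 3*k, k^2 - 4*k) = k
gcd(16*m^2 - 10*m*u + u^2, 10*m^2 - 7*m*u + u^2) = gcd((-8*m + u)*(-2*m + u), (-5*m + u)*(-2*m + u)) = -2*m + u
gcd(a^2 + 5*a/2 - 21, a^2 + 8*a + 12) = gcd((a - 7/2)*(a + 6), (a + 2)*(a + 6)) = a + 6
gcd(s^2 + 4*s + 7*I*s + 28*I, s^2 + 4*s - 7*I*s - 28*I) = s + 4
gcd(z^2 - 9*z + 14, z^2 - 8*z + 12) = z - 2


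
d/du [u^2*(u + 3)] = 3*u*(u + 2)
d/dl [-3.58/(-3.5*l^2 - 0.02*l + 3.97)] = (-25.06*l - 0.0716)/(3.5*l^2 + 0.02*l - 3.97)^2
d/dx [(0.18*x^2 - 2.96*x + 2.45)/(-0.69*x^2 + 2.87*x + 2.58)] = (-1.5258*x^2 + 4.3098*x - 14.6683)/(0.4761*x^4 - 3.9606*x^3 + 4.6765*x^2 + 14.8092*x + 6.6564)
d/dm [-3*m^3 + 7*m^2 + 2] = m*(14 - 9*m)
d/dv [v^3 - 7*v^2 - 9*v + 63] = 3*v^2 - 14*v - 9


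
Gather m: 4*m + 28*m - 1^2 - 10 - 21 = 32*m - 32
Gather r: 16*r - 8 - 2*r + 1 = 14*r - 7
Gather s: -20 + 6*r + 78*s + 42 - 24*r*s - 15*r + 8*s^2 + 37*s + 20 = -9*r + 8*s^2 + s*(115 - 24*r) + 42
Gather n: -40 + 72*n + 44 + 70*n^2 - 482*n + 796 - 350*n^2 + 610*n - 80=-280*n^2 + 200*n + 720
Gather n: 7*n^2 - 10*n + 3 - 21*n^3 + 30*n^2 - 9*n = -21*n^3 + 37*n^2 - 19*n + 3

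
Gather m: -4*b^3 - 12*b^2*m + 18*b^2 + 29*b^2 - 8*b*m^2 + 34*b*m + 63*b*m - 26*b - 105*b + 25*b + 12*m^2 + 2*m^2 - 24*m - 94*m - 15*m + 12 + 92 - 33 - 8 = -4*b^3 + 47*b^2 - 106*b + m^2*(14 - 8*b) + m*(-12*b^2 + 97*b - 133) + 63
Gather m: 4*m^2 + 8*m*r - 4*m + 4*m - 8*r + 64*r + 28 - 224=4*m^2 + 8*m*r + 56*r - 196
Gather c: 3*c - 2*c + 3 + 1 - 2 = c + 2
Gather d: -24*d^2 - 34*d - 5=-24*d^2 - 34*d - 5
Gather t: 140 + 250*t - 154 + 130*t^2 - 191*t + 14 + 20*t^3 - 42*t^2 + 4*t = 20*t^3 + 88*t^2 + 63*t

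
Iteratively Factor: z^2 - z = (z - 1)*(z)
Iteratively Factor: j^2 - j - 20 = (j - 5)*(j + 4)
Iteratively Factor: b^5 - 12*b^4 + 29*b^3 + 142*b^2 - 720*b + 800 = (b + 4)*(b^4 - 16*b^3 + 93*b^2 - 230*b + 200) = (b - 2)*(b + 4)*(b^3 - 14*b^2 + 65*b - 100) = (b - 5)*(b - 2)*(b + 4)*(b^2 - 9*b + 20) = (b - 5)^2*(b - 2)*(b + 4)*(b - 4)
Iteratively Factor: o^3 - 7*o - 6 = (o + 1)*(o^2 - o - 6) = (o - 3)*(o + 1)*(o + 2)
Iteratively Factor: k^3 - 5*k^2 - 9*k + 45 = (k + 3)*(k^2 - 8*k + 15) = (k - 5)*(k + 3)*(k - 3)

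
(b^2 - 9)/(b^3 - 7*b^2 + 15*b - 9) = (b + 3)/(b^2 - 4*b + 3)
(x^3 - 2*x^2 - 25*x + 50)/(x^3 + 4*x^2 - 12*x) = (x^2 - 25)/(x*(x + 6))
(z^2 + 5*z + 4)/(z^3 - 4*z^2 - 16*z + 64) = (z + 1)/(z^2 - 8*z + 16)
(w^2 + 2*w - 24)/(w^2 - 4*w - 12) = (-w^2 - 2*w + 24)/(-w^2 + 4*w + 12)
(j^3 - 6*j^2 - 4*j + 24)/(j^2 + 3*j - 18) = (j^3 - 6*j^2 - 4*j + 24)/(j^2 + 3*j - 18)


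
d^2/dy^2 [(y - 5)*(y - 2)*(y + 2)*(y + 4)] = 12*y^2 - 6*y - 48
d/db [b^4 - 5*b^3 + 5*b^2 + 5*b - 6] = 4*b^3 - 15*b^2 + 10*b + 5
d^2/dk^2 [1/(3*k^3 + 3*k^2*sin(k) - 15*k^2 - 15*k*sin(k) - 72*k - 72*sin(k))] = ((-k^3 - k^2*sin(k) + 5*k^2 + 5*k*sin(k) + 24*k + 24*sin(k))*(-k^2*sin(k) + 5*k*sin(k) + 4*k*cos(k) + 6*k + 26*sin(k) - 10*cos(k) - 10) + 2*(-k^2*cos(k) - 3*k^2 - 2*k*sin(k) + 5*k*cos(k) + 10*k + 5*sin(k) + 24*cos(k) + 24)^2)/(3*(k - 8)^3*(k + 3)^3*(k + sin(k))^3)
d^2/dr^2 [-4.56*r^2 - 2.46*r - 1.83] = -9.12000000000000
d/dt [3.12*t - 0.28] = 3.12000000000000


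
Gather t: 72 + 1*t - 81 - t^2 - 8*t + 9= -t^2 - 7*t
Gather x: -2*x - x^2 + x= -x^2 - x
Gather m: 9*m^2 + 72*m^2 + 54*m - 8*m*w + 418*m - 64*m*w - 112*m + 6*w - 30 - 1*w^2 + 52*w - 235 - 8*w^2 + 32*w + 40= 81*m^2 + m*(360 - 72*w) - 9*w^2 + 90*w - 225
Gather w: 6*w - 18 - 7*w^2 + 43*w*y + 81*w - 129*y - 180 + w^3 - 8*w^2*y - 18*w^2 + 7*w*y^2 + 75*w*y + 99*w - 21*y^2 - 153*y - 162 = w^3 + w^2*(-8*y - 25) + w*(7*y^2 + 118*y + 186) - 21*y^2 - 282*y - 360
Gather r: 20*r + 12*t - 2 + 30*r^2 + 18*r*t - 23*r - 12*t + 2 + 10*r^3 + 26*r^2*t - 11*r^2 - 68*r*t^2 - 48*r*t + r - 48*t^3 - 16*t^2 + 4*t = 10*r^3 + r^2*(26*t + 19) + r*(-68*t^2 - 30*t - 2) - 48*t^3 - 16*t^2 + 4*t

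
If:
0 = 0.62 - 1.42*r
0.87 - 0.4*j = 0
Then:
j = 2.18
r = 0.44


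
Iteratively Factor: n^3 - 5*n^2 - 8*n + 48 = (n + 3)*(n^2 - 8*n + 16) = (n - 4)*(n + 3)*(n - 4)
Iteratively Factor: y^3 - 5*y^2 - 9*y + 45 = (y - 5)*(y^2 - 9) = (y - 5)*(y + 3)*(y - 3)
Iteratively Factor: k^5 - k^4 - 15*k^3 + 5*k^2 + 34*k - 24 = (k - 4)*(k^4 + 3*k^3 - 3*k^2 - 7*k + 6) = (k - 4)*(k - 1)*(k^3 + 4*k^2 + k - 6) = (k - 4)*(k - 1)*(k + 2)*(k^2 + 2*k - 3) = (k - 4)*(k - 1)^2*(k + 2)*(k + 3)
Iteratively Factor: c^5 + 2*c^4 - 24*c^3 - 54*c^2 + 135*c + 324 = (c + 3)*(c^4 - c^3 - 21*c^2 + 9*c + 108) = (c - 4)*(c + 3)*(c^3 + 3*c^2 - 9*c - 27) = (c - 4)*(c + 3)^2*(c^2 - 9) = (c - 4)*(c + 3)^3*(c - 3)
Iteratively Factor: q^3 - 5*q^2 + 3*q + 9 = (q - 3)*(q^2 - 2*q - 3) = (q - 3)*(q + 1)*(q - 3)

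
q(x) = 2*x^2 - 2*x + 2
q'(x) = 4*x - 2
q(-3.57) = 34.63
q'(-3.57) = -16.28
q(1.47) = 3.38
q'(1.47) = 3.88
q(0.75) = 1.62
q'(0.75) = 1.00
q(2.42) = 8.87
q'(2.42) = 7.68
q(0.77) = 1.65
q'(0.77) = 1.08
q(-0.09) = 2.20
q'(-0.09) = -2.36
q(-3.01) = 26.14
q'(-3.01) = -14.04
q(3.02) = 14.20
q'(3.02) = 10.08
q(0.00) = 2.00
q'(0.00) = -2.00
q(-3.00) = 26.00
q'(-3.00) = -14.00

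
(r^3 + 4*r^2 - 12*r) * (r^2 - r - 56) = r^5 + 3*r^4 - 72*r^3 - 212*r^2 + 672*r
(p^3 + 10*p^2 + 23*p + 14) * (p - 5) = p^4 + 5*p^3 - 27*p^2 - 101*p - 70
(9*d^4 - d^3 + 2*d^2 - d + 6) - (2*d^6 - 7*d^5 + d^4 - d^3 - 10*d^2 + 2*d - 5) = -2*d^6 + 7*d^5 + 8*d^4 + 12*d^2 - 3*d + 11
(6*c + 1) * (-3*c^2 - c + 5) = -18*c^3 - 9*c^2 + 29*c + 5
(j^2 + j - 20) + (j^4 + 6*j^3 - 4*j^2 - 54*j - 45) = j^4 + 6*j^3 - 3*j^2 - 53*j - 65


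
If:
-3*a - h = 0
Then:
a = -h/3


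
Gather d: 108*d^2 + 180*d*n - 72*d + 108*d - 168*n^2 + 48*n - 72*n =108*d^2 + d*(180*n + 36) - 168*n^2 - 24*n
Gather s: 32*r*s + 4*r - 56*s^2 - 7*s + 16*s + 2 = 4*r - 56*s^2 + s*(32*r + 9) + 2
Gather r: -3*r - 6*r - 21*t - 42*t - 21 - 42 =-9*r - 63*t - 63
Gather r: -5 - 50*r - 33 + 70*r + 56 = 20*r + 18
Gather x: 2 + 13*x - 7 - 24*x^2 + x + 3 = -24*x^2 + 14*x - 2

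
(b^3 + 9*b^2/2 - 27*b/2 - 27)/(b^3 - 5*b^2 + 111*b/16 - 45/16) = 8*(2*b^2 + 15*b + 18)/(16*b^2 - 32*b + 15)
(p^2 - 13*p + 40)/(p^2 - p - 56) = (p - 5)/(p + 7)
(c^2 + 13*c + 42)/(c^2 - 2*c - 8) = (c^2 + 13*c + 42)/(c^2 - 2*c - 8)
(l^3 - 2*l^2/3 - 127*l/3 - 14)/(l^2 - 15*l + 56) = (l^2 + 19*l/3 + 2)/(l - 8)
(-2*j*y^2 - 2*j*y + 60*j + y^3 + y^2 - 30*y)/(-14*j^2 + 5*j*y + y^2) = (y^2 + y - 30)/(7*j + y)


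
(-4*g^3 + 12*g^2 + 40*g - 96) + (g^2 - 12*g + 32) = -4*g^3 + 13*g^2 + 28*g - 64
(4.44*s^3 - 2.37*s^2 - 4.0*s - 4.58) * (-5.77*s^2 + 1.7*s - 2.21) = -25.6188*s^5 + 21.2229*s^4 + 9.2386*s^3 + 24.8643*s^2 + 1.054*s + 10.1218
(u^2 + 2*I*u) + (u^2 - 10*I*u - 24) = 2*u^2 - 8*I*u - 24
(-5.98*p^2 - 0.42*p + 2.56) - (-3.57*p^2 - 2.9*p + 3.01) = -2.41*p^2 + 2.48*p - 0.45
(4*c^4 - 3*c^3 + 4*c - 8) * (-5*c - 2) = -20*c^5 + 7*c^4 + 6*c^3 - 20*c^2 + 32*c + 16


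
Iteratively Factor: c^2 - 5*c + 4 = (c - 4)*(c - 1)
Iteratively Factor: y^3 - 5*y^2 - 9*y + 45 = (y - 3)*(y^2 - 2*y - 15) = (y - 5)*(y - 3)*(y + 3)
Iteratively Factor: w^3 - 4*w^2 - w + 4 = (w + 1)*(w^2 - 5*w + 4) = (w - 4)*(w + 1)*(w - 1)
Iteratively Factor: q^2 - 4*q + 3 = (q - 3)*(q - 1)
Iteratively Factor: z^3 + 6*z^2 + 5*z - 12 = (z + 4)*(z^2 + 2*z - 3) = (z + 3)*(z + 4)*(z - 1)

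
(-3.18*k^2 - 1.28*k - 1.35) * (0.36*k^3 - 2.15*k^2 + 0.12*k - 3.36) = -1.1448*k^5 + 6.3762*k^4 + 1.8844*k^3 + 13.4337*k^2 + 4.1388*k + 4.536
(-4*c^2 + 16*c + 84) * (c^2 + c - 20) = -4*c^4 + 12*c^3 + 180*c^2 - 236*c - 1680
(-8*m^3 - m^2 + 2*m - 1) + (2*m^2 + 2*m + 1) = -8*m^3 + m^2 + 4*m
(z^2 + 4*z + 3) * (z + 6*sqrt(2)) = z^3 + 4*z^2 + 6*sqrt(2)*z^2 + 3*z + 24*sqrt(2)*z + 18*sqrt(2)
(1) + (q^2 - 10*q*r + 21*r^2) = q^2 - 10*q*r + 21*r^2 + 1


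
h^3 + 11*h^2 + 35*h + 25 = (h + 1)*(h + 5)^2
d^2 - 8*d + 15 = (d - 5)*(d - 3)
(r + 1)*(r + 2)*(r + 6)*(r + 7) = r^4 + 16*r^3 + 83*r^2 + 152*r + 84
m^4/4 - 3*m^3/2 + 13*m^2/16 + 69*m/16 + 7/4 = (m/2 + 1/4)*(m/2 + 1/2)*(m - 4)*(m - 7/2)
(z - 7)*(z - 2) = z^2 - 9*z + 14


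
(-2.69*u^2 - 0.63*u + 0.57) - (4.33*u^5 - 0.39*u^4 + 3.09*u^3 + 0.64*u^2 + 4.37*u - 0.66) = -4.33*u^5 + 0.39*u^4 - 3.09*u^3 - 3.33*u^2 - 5.0*u + 1.23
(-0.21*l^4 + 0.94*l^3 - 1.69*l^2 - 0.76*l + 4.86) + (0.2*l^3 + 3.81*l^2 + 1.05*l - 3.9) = -0.21*l^4 + 1.14*l^3 + 2.12*l^2 + 0.29*l + 0.96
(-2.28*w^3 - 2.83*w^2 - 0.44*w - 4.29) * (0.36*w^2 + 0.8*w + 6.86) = -0.8208*w^5 - 2.8428*w^4 - 18.0632*w^3 - 21.3102*w^2 - 6.4504*w - 29.4294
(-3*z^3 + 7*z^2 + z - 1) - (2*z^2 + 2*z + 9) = -3*z^3 + 5*z^2 - z - 10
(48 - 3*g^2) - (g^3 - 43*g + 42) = -g^3 - 3*g^2 + 43*g + 6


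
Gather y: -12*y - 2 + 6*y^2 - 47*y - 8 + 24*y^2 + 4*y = 30*y^2 - 55*y - 10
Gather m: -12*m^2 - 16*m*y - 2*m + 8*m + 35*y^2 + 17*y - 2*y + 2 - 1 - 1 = -12*m^2 + m*(6 - 16*y) + 35*y^2 + 15*y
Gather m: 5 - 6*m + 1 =6 - 6*m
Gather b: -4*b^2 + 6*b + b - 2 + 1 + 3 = -4*b^2 + 7*b + 2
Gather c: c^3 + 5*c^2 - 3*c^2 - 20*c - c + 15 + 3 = c^3 + 2*c^2 - 21*c + 18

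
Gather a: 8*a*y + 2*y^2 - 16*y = 8*a*y + 2*y^2 - 16*y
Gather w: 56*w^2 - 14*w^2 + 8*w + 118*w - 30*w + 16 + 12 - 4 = 42*w^2 + 96*w + 24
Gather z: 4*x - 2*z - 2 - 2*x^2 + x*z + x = -2*x^2 + 5*x + z*(x - 2) - 2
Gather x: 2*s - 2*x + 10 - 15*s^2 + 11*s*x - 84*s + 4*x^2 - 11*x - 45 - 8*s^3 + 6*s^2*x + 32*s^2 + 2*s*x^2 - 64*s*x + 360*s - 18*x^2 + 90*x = -8*s^3 + 17*s^2 + 278*s + x^2*(2*s - 14) + x*(6*s^2 - 53*s + 77) - 35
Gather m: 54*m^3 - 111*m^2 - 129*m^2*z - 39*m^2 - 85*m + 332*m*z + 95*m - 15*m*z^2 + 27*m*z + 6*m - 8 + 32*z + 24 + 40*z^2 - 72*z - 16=54*m^3 + m^2*(-129*z - 150) + m*(-15*z^2 + 359*z + 16) + 40*z^2 - 40*z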